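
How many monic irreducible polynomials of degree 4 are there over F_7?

x^(7^4) − x is the product of all monic irreducibles of degree dividing 4; Möbius inversion gives N = (1/4) Σ μ(4/d)·7^d.
Divisors of 4: 1, 2, 4; μ(4/d) for each: 0, -1, 1.
Σ = − 7^2 + 7^4 = 2352.
N = 2352/4 = 588.

588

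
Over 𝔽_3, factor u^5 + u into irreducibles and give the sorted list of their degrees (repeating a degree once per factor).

1, 2, 2

Write g(u) = u^5 + u.
Roots in 𝔽_3: g(0) = 0 → root; g(1) = 2; g(2) = 1.
Linear factors from roots: (u).
Complete factorization: g(u) = (u)·(u^2 + u + 2)·(u^2 + 2u + 2).
Factor degrees with multiplicity: 1 + 2 + 2 = 5.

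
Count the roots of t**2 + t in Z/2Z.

Write P(t) = t**2 + t.
Evaluate at each of the 2 elements of Z/2Z:
P(0) = 0 → root; P(1) = 0 → root.
Roots: {0, 1}.

2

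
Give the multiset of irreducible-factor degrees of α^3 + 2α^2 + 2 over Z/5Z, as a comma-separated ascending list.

Write f(α) = α^3 + 2α^2 + 2.
Roots in Z/5Z: f(0) = 2; f(1) = 0 → root; f(2) = 3; f(3) = 2; f(4) = 3.
Linear factors from roots: (α + 4).
Complete factorization: f(α) = (α + 4)·(α^2 + 3α + 3).
Factor degrees with multiplicity: 1 + 2 = 3.

1, 2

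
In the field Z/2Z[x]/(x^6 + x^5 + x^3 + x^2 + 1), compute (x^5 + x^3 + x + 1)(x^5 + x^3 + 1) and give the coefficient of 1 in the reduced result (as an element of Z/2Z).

1

Multiply in Z/2Z[x]: (x^5 + x^3 + x + 1)·(x^5 + x^3 + 1) = x^10 + x^4 + x + 1.
Reduce using x^6 ≡ x^5 + x^3 + x^2 + 1 (mod x^6 + x^5 + x^3 + x^2 + 1).
Reduced: x^4 + x^3 + x^2 + x + 1.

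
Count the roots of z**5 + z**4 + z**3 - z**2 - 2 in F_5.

3

Write h(z) = z**5 + z**4 + z**3 - z**2 - 2.
Evaluate at each of the 5 elements of F_5:
h(0) = 3; h(1) = 0 → root; h(2) = 0 → root; h(3) = 0 → root; h(4) = 1.
Roots: {1, 2, 3}.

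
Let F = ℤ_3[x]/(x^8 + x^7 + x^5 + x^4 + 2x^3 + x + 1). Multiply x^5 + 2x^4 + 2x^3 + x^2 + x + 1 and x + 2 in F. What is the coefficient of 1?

Multiply in ℤ_3[x]: (x^5 + 2x^4 + 2x^3 + x^2 + x + 1)·(x + 2) = x^6 + x^5 + 2x^3 + 2.
Reduced: x^6 + x^5 + 2x^3 + 2.

2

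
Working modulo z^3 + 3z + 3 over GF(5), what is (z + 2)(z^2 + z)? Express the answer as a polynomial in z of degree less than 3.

3z^2 + 4z + 2

Multiply in GF(5)[z]: (z + 2)·(z^2 + z) = z^3 + 3z^2 + 2z.
Reduce using z^3 ≡ 2z + 2 (mod z^3 + 3z + 3).
Reduced: 3z^2 + 4z + 2.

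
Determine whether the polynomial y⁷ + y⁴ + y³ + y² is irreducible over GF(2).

No

Write h(y) = y⁷ + y⁴ + y³ + y².
Check for roots in GF(2): h(0) = 0 → root; h(1) = 0 → root.
h(0) = 0, so (y) divides h(y); h is reducible.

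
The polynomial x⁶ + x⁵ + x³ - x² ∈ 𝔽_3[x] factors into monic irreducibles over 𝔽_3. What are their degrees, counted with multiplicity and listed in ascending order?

Write f(x) = x⁶ + x⁵ + x³ - x².
Roots in 𝔽_3: f(0) = 0 → root; f(1) = 2; f(2) = 1.
Linear factors from roots: (x).
Complete factorization: f(x) = (x)^2·(x² + 1)·(x² + x - 1).
Factor degrees with multiplicity: 1 + 1 + 2 + 2 = 6.

1, 1, 2, 2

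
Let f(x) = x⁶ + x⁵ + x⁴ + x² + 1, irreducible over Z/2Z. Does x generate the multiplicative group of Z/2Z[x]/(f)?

No

|GF(2^6)^×| = 2^6 − 1 = 63. Prime factorization: 63 = 3^2·7.
f is primitive ⇔ x has order 63 in GF(2)[x]/(f), i.e. x^(63/q) ≠ 1 for each prime q | 63.
x^(21) mod f = 1
x^(9) mod f = x³ + 1.
Since x^(21) = 1, the order of x divides 21 < 63; not primitive.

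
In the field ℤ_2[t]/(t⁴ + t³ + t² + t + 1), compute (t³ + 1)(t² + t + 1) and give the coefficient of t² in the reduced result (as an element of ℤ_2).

0

Multiply in ℤ_2[t]: (t³ + 1)·(t² + t + 1) = t⁵ + t⁴ + t³ + t² + t + 1.
Reduce using t⁴ ≡ t³ + t² + t + 1 (mod t⁴ + t³ + t² + t + 1).
Reduced: 1.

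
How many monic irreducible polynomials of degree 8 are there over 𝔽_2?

Gauss's count: N_{2}(8) = (1/8) Σ_{d|8} μ(8/d)·2^d.
Divisors of 8: 1, 2, 4, 8; μ(8/d) for each: 0, 0, -1, 1.
Σ = − 2^4 + 2^8 = 240.
N = 240/8 = 30.

30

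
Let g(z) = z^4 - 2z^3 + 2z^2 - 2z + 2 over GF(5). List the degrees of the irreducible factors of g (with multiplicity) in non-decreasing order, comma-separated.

Roots in GF(5): g(0) = 2; g(1) = 1; g(2) = 1; g(3) = 1; g(4) = 4.
Complete factorization: g(z) = (z^4 - 2z^3 + 2z^2 - 2z + 2).
Factor degrees with multiplicity: 4 = 4.

4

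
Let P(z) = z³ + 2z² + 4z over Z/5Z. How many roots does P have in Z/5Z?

Evaluate at each of the 5 elements of Z/5Z:
P(0) = 0 → root; P(1) = 2; P(2) = 4; P(3) = 2; P(4) = 2.
Roots: {0}.

1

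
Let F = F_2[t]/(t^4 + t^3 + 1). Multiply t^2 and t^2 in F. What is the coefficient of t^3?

Multiply in F_2[t]: (t^2)·(t^2) = t^4.
Reduce using t^4 ≡ t^3 + 1 (mod t^4 + t^3 + 1).
Reduced: t^3 + 1.

1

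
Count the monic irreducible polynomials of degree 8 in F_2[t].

30

Gauss's count: N_{2}(8) = (1/8) Σ_{d|8} μ(8/d)·2^d.
Divisors of 8: 1, 2, 4, 8; μ(8/d) for each: 0, 0, -1, 1.
Σ = − 2^4 + 2^8 = 240.
N = 240/8 = 30.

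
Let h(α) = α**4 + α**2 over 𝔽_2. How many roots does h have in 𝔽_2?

Evaluate at each of the 2 elements of 𝔽_2:
h(0) = 0 → root; h(1) = 0 → root.
Roots: {0, 1}.

2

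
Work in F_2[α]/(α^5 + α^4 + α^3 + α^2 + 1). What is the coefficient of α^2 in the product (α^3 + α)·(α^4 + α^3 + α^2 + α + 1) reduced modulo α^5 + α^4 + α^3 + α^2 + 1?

1

Multiply in F_2[α]: (α^3 + α)·(α^4 + α^3 + α^2 + α + 1) = α^7 + α^6 + α^2 + α.
Reduce using α^5 ≡ α^4 + α^3 + α^2 + 1 (mod α^5 + α^4 + α^3 + α^2 + 1).
Reduced: α^3 + α^2 + α + 1.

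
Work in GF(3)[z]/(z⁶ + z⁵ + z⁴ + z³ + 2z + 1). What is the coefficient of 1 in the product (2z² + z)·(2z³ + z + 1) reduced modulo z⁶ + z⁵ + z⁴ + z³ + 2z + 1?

0

Multiply in GF(3)[z]: (2z² + z)·(2z³ + z + 1) = z⁵ + 2z⁴ + 2z³ + z.
Reduced: z⁵ + 2z⁴ + 2z³ + z.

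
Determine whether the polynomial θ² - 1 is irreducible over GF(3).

No

Write g(θ) = θ² - 1.
Check for roots in GF(3): g(0) = 2; g(1) = 0 → root; g(2) = 0 → root.
g(1) = 0, so (θ − 1) divides g(θ); g is reducible.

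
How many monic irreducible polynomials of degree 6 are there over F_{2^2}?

670

x^(4^6) − x is the product of all monic irreducibles of degree dividing 6; Möbius inversion gives N = (1/6) Σ μ(6/d)·4^d.
Divisors of 6: 1, 2, 3, 6; μ(6/d) for each: 1, -1, -1, 1.
Σ = 4^1 − 4^2 − 4^3 + 4^6 = 4020.
N = 4020/6 = 670.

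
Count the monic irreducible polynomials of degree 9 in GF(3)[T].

Gauss's count: N_{3}(9) = (1/9) Σ_{d|9} μ(9/d)·3^d.
Divisors of 9: 1, 3, 9; μ(9/d) for each: 0, -1, 1.
Σ = − 3^3 + 3^9 = 19656.
N = 19656/9 = 2184.

2184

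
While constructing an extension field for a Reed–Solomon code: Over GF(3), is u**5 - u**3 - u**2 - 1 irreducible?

Yes

Write f(u) = u**5 - u**3 - u**2 - 1.
Check for roots in GF(3): f(0) = 2; f(1) = 1; f(2) = 1.
No roots, so no linear factors.
Monic irreducibles of degree 2 over GF(3): u**2 + 1, u**2 + u - 1, u**2 - u - 1.
None of them divide f (all give nonzero remainder).
No irreducible factor of degree ≤ 2 exists, so f is irreducible over GF(3).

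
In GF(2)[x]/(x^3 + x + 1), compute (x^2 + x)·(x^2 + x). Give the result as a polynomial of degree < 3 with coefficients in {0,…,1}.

x

Multiply in GF(2)[x]: (x^2 + x)·(x^2 + x) = x^4 + x^2.
Reduce using x^3 ≡ x + 1 (mod x^3 + x + 1).
Reduced: x.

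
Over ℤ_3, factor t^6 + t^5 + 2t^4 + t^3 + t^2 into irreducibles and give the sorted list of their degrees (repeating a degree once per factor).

Write f(t) = t^6 + t^5 + 2t^4 + t^3 + t^2.
Roots in ℤ_3: f(0) = 0 → root; f(1) = 0 → root; f(2) = 2.
Linear factors from roots: (t), (t + 2).
Complete factorization: f(t) = (t)^2·(t + 2)^2·(t^2 + 1).
Factor degrees with multiplicity: 1 + 1 + 1 + 1 + 2 = 6.

1, 1, 1, 1, 2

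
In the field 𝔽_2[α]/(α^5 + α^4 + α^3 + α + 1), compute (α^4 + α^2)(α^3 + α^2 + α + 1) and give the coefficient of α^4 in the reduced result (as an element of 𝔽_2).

1

Multiply in 𝔽_2[α]: (α^4 + α^2)·(α^3 + α^2 + α + 1) = α^7 + α^6 + α^3 + α^2.
Reduce using α^5 ≡ α^4 + α^3 + α + 1 (mod α^5 + α^4 + α^3 + α + 1).
Reduced: α^4 + α^3 + α + 1.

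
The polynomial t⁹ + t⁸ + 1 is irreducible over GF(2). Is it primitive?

No

Write f(t) = t⁹ + t⁸ + 1.
|GF(2^9)^×| = 2^9 − 1 = 511. Prime factorization: 511 = 7·73.
f is primitive ⇔ t has order 511 in GF(2)[t]/(f), i.e. t^(511/q) ≠ 1 for each prime q | 511.
t^(73) mod f = 1
t^(7) mod f = t⁷.
Since t^(73) = 1, the order of t divides 73 < 511; not primitive.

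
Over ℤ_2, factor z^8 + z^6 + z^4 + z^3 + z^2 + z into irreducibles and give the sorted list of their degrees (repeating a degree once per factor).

Write f(z) = z^8 + z^6 + z^4 + z^3 + z^2 + z.
Roots in ℤ_2: f(0) = 0 → root; f(1) = 0 → root.
Linear factors from roots: (z), (z + 1).
Complete factorization: f(z) = (z)·(z + 1)^2·(z^2 + z + 1)·(z^3 + z^2 + 1).
Factor degrees with multiplicity: 1 + 1 + 1 + 2 + 3 = 8.

1, 1, 1, 2, 3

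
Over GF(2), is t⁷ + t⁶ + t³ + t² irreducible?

No

Write f(t) = t⁷ + t⁶ + t³ + t².
Check for roots in GF(2): f(0) = 0 → root; f(1) = 0 → root.
f(0) = 0, so (t) divides f(t); f is reducible.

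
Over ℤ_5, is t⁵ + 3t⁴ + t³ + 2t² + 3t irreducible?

No

Write P(t) = t⁵ + 3t⁴ + t³ + 2t² + 3t.
Check for roots in ℤ_5: P(0) = 0 → root; P(1) = 0 → root; P(2) = 2; P(3) = 0 → root; P(4) = 0 → root.
P(0) = 0, so (t) divides P(t); P is reducible.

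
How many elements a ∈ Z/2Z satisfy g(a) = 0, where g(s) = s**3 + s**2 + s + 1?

Evaluate at each of the 2 elements of Z/2Z:
g(0) = 1; g(1) = 0 → root.
Roots: {1}.

1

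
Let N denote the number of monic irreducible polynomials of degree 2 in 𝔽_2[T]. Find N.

1

x^(2^2) − x is the product of all monic irreducibles of degree dividing 2; Möbius inversion gives N = (1/2) Σ μ(2/d)·2^d.
Divisors of 2: 1, 2; μ(2/d) for each: -1, 1.
Σ = − 2^1 + 2^2 = 2.
N = 2/2 = 1.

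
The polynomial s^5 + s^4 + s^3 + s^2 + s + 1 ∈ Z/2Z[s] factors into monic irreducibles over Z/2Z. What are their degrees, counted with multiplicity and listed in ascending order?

1, 2, 2

Write g(s) = s^5 + s^4 + s^3 + s^2 + s + 1.
Roots in Z/2Z: g(0) = 1; g(1) = 0 → root.
Linear factors from roots: (s + 1).
Complete factorization: g(s) = (s + 1)·(s^2 + s + 1)^2.
Factor degrees with multiplicity: 1 + 2 + 2 = 5.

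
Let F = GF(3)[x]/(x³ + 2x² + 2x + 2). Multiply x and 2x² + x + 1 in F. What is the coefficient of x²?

0

Multiply in GF(3)[x]: (x)·(2x² + x + 1) = 2x³ + x² + x.
Reduce using x³ ≡ x² + x + 1 (mod x³ + 2x² + 2x + 2).
Reduced: 2.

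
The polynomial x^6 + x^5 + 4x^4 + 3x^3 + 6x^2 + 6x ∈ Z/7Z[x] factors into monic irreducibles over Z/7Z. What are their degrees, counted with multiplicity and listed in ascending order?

1, 1, 1, 1, 2

Write f(x) = x^6 + x^5 + 4x^4 + 3x^3 + 6x^2 + 6x.
Linear factors from roots: (x), (x + 6), (x + 4), (x + 2).
Complete factorization: f(x) = (x)·(x + 2)·(x + 4)·(x + 6)·(x^2 + 3x + 1).
Factor degrees with multiplicity: 1 + 1 + 1 + 1 + 2 = 6.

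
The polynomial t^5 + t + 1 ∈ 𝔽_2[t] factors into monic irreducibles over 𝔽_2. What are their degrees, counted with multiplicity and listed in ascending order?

2, 3

Write h(t) = t^5 + t + 1.
Roots in 𝔽_2: h(0) = 1; h(1) = 1.
Complete factorization: h(t) = (t^2 + t + 1)·(t^3 + t^2 + 1).
Factor degrees with multiplicity: 2 + 3 = 5.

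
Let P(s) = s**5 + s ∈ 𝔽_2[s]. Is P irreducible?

Check for roots in 𝔽_2: P(0) = 0 → root; P(1) = 0 → root.
P(0) = 0, so (s) divides P(s); P is reducible.

No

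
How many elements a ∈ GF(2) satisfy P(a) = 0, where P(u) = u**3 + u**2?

Evaluate at each of the 2 elements of GF(2):
P(0) = 0 → root; P(1) = 0 → root.
Roots: {0, 1}.

2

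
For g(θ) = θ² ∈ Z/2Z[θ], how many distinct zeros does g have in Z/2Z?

1

Evaluate at each of the 2 elements of Z/2Z:
g(0) = 0 → root; g(1) = 1.
Roots: {0}.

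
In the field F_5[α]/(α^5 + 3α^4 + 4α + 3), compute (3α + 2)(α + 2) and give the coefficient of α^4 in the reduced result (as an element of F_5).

0

Multiply in F_5[α]: (3α + 2)·(α + 2) = 3α^2 + 3α + 4.
Reduced: 3α^2 + 3α + 4.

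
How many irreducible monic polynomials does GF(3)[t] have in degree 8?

The number of monic irreducibles of degree 8 over GF(3) is (1/8)·Σ_{d∣8} μ(8/d) 3^d.
Divisors of 8: 1, 2, 4, 8; μ(8/d) for each: 0, 0, -1, 1.
Σ = − 3^4 + 3^8 = 6480.
N = 6480/8 = 810.

810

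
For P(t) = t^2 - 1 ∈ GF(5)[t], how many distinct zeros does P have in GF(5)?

2

Evaluate at each of the 5 elements of GF(5):
P(0) = 4; P(1) = 0 → root; P(2) = 3; P(3) = 3; P(4) = 0 → root.
Roots: {1, 4}.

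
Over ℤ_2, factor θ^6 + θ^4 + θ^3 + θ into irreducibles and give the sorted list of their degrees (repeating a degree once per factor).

1, 1, 1, 1, 2

Write f(θ) = θ^6 + θ^4 + θ^3 + θ.
Roots in ℤ_2: f(0) = 0 → root; f(1) = 0 → root.
Linear factors from roots: (θ), (θ + 1).
Complete factorization: f(θ) = (θ)·(θ + 1)^3·(θ^2 + θ + 1).
Factor degrees with multiplicity: 1 + 1 + 1 + 1 + 2 = 6.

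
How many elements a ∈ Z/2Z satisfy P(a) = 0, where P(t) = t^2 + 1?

1

Evaluate at each of the 2 elements of Z/2Z:
P(0) = 1; P(1) = 0 → root.
Roots: {1}.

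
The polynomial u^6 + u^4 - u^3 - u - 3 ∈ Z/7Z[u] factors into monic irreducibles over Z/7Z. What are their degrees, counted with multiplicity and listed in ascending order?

Write g(u) = u^6 + u^4 - u^3 - u - 3.
Linear factors from roots: (u - 3).
Complete factorization: g(u) = (u - 3)·(u^2 - u - 3)·(u^3 - 3u^2 + 3u + 2).
Factor degrees with multiplicity: 1 + 2 + 3 = 6.

1, 2, 3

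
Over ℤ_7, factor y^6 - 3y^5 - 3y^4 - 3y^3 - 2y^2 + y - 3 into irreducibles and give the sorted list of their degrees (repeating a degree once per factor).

Write f(y) = y^6 - 3y^5 - 3y^4 - 3y^3 - 2y^2 + y - 3.
Complete factorization: f(y) = (y^6 - 3y^5 - 3y^4 - 3y^3 - 2y^2 + y - 3).
Factor degrees with multiplicity: 6 = 6.

6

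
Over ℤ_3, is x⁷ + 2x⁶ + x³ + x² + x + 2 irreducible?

Yes

Write f(x) = x⁷ + 2x⁶ + x³ + x² + x + 2.
Check for roots in ℤ_3: f(0) = 2; f(1) = 2; f(2) = 2.
No roots, so no linear factors.
Monic irreducibles of degree 2 over GF(3): x² + 1, x² + x + 2, x² + 2x + 2.
None of them divide f (all give nonzero remainder).
Degree-3 irreducible divisors: test the 8 monic irreducibles of degree 3 over GF(3).
None of them divide f (all give nonzero remainder).
No irreducible factor of degree ≤ 3 exists, so f is irreducible over GF(3).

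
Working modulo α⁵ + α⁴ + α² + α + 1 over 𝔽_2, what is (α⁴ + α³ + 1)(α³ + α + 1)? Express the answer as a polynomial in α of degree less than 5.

Multiply in 𝔽_2[α]: (α⁴ + α³ + 1)·(α³ + α + 1) = α⁷ + α⁶ + α⁵ + α + 1.
Reduce using α⁵ ≡ α⁴ + α² + α + 1 (mod α⁵ + α⁴ + α² + α + 1).
Reduced: α³.

α^3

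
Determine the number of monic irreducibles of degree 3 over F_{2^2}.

x^(4^3) − x is the product of all monic irreducibles of degree dividing 3; Möbius inversion gives N = (1/3) Σ μ(3/d)·4^d.
Divisors of 3: 1, 3; μ(3/d) for each: -1, 1.
Σ = − 4^1 + 4^3 = 60.
N = 60/3 = 20.

20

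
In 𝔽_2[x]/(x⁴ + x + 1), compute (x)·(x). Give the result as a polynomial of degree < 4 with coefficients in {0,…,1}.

x^2

Multiply in 𝔽_2[x]: (x)·(x) = x².
Reduced: x².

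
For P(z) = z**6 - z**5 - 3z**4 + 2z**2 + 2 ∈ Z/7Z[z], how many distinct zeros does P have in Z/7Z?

1

Evaluate at each of the 7 elements of Z/7Z:
P(0) = 2; P(1) = 1; P(2) = 1; P(3) = 4; P(4) = 0 → root; P(5) = 2; P(6) = 3.
Roots: {4}.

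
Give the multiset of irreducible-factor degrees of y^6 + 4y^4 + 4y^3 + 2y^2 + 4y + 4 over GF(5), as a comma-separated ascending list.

1, 1, 1, 3

Write g(y) = y^6 + 4y^4 + 4y^3 + 2y^2 + 4y + 4.
Roots in GF(5): g(0) = 4; g(1) = 4; g(2) = 0 → root; g(3) = 0 → root; g(4) = 3.
Linear factors from roots: (y + 3), (y + 2).
Complete factorization: g(y) = (y + 2)·(y + 3)^2·(y^3 + 2y^2 + 2y + 3).
Factor degrees with multiplicity: 1 + 1 + 1 + 3 = 6.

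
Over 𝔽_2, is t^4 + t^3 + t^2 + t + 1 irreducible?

Write m(t) = t^4 + t^3 + t^2 + t + 1.
Check for roots in 𝔽_2: m(0) = 1; m(1) = 1.
No roots, so no linear factors.
Monic irreducibles of degree 2 over GF(2): t^2 + t + 1.
None of them divide m (all give nonzero remainder).
No irreducible factor of degree ≤ 2 exists, so m is irreducible over GF(2).

Yes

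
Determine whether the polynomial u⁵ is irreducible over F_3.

No

Write f(u) = u⁵.
Check for roots in F_3: f(0) = 0 → root; f(1) = 1; f(2) = 2.
f(0) = 0, so (u) divides f(u); f is reducible.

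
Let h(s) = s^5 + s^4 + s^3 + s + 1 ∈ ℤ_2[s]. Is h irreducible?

Yes

Check for roots in ℤ_2: h(0) = 1; h(1) = 1.
No roots, so no linear factors.
Monic irreducibles of degree 2 over GF(2): s^2 + s + 1.
None of them divide h (all give nonzero remainder).
No irreducible factor of degree ≤ 2 exists, so h is irreducible over GF(2).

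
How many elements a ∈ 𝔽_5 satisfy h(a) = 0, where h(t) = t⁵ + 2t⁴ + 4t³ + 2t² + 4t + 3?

1

Evaluate at each of the 5 elements of 𝔽_5:
h(0) = 3; h(1) = 1; h(2) = 0 → root; h(3) = 1; h(4) = 3.
Roots: {2}.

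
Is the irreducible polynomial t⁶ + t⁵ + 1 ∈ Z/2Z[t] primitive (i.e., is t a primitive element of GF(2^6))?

Write f(t) = t⁶ + t⁵ + 1.
|GF(2^6)^×| = 2^6 − 1 = 63. Prime factorization: 63 = 3^2·7.
f is primitive ⇔ t has order 63 in GF(2)[t]/(f), i.e. t^(63/q) ≠ 1 for each prime q | 63.
t^(21) mod f = t⁵ + t⁴ + t³ + 1.
t^(9) mod f = t⁵ + t³ + t² + t + 1.
None equal 1, so t has full order 63; f is primitive.

Yes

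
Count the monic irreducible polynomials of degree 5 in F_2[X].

6

x^(2^5) − x is the product of all monic irreducibles of degree dividing 5; Möbius inversion gives N = (1/5) Σ μ(5/d)·2^d.
Divisors of 5: 1, 5; μ(5/d) for each: -1, 1.
Σ = − 2^1 + 2^5 = 30.
N = 30/5 = 6.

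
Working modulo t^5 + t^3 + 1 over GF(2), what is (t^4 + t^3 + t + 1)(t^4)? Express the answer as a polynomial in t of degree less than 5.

t^3 + t^2 + t

Multiply in GF(2)[t]: (t^4 + t^3 + t + 1)·(t^4) = t^8 + t^7 + t^5 + t^4.
Reduce using t^5 ≡ t^3 + 1 (mod t^5 + t^3 + 1).
Reduced: t^3 + t^2 + t.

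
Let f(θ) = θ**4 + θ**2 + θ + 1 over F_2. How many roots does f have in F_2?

Evaluate at each of the 2 elements of F_2:
f(0) = 1; f(1) = 0 → root.
Roots: {1}.

1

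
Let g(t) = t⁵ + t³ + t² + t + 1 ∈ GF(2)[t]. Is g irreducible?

Yes

Check for roots in GF(2): g(0) = 1; g(1) = 1.
No roots, so no linear factors.
Monic irreducibles of degree 2 over GF(2): t² + t + 1.
None of them divide g (all give nonzero remainder).
No irreducible factor of degree ≤ 2 exists, so g is irreducible over GF(2).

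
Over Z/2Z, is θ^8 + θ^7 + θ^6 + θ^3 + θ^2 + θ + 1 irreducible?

Write f(θ) = θ^8 + θ^7 + θ^6 + θ^3 + θ^2 + θ + 1.
Check for roots in Z/2Z: f(0) = 1; f(1) = 1.
No roots, so no linear factors.
Monic irreducibles of degree 2 over GF(2): θ^2 + θ + 1.
None of them divide f (all give nonzero remainder).
Monic irreducibles of degree 3 over GF(2): θ^3 + θ + 1, θ^3 + θ^2 + 1.
None of them divide f (all give nonzero remainder).
Monic irreducibles of degree 4 over GF(2): θ^4 + θ + 1, θ^4 + θ^3 + 1, θ^4 + θ^3 + θ^2 + θ + 1.
None of them divide f (all give nonzero remainder).
No irreducible factor of degree ≤ 4 exists, so f is irreducible over GF(2).

Yes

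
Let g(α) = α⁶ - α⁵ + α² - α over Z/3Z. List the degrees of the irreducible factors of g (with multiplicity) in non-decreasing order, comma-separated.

Roots in Z/3Z: g(0) = 0 → root; g(1) = 0 → root; g(2) = 1.
Linear factors from roots: (α), (α - 1).
Complete factorization: g(α) = (α)·(α - 1)·(α² + α - 1)·(α² - α - 1).
Factor degrees with multiplicity: 1 + 1 + 2 + 2 = 6.

1, 1, 2, 2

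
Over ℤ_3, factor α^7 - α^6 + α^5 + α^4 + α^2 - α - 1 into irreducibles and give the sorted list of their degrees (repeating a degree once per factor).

Write g(α) = α^7 - α^6 + α^5 + α^4 + α^2 - α - 1.
Roots in ℤ_3: g(0) = 2; g(1) = 1; g(2) = 2.
Complete factorization: g(α) = (α^7 - α^6 + α^5 + α^4 + α^2 - α - 1).
Factor degrees with multiplicity: 7 = 7.

7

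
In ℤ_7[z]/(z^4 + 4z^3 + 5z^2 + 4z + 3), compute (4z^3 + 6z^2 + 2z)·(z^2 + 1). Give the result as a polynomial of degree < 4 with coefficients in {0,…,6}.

5z^3 + 5z^2 + 2z + 2

Multiply in ℤ_7[z]: (4z^3 + 6z^2 + 2z)·(z^2 + 1) = 4z^5 + 6z^4 + 6z^3 + 6z^2 + 2z.
Reduce using z^4 ≡ 3z^3 + 2z^2 + 3z + 4 (mod z^4 + 4z^3 + 5z^2 + 4z + 3).
Reduced: 5z^3 + 5z^2 + 2z + 2.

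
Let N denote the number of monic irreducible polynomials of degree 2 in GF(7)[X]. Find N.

x^(7^2) − x is the product of all monic irreducibles of degree dividing 2; Möbius inversion gives N = (1/2) Σ μ(2/d)·7^d.
Divisors of 2: 1, 2; μ(2/d) for each: -1, 1.
Σ = − 7^1 + 7^2 = 42.
N = 42/2 = 21.

21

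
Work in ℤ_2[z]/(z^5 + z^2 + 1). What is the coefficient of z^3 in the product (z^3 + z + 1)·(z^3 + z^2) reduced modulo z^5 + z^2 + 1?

Multiply in ℤ_2[z]: (z^3 + z + 1)·(z^3 + z^2) = z^6 + z^5 + z^4 + z^2.
Reduce using z^5 ≡ z^2 + 1 (mod z^5 + z^2 + 1).
Reduced: z^4 + z^3 + z + 1.

1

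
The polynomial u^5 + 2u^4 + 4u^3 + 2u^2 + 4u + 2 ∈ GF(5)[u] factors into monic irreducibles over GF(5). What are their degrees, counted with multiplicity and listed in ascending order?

1, 1, 1, 2

Write f(u) = u^5 + 2u^4 + 4u^3 + 2u^2 + 4u + 2.
Roots in GF(5): f(0) = 2; f(1) = 0 → root; f(2) = 4; f(3) = 0 → root; f(4) = 2.
Linear factors from roots: (u + 4), (u + 2).
Complete factorization: f(u) = (u + 4)·(u + 2)^2·(u^2 + 4u + 2).
Factor degrees with multiplicity: 1 + 1 + 1 + 2 = 5.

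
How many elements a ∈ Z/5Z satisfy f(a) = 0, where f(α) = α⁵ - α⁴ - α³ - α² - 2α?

4

Evaluate at each of the 5 elements of Z/5Z:
f(0) = 0 → root; f(1) = 1; f(2) = 0 → root; f(3) = 0 → root; f(4) = 0 → root.
Roots: {0, 2, 3, 4}.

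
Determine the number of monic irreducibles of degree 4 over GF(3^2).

1620

Gauss's count: N_{9}(4) = (1/4) Σ_{d|4} μ(4/d)·9^d.
Divisors of 4: 1, 2, 4; μ(4/d) for each: 0, -1, 1.
Σ = − 9^2 + 9^4 = 6480.
N = 6480/4 = 1620.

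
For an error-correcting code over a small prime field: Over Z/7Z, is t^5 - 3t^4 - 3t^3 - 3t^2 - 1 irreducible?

Yes

Write g(t) = t^5 - 3t^4 - 3t^3 - 3t^2 - 1.
Check for roots in Z/7Z: g(0) = 6; g(1) = 5; g(2) = 3; g(3) = 3; g(4) = 1; g(5) = 1; g(6) = 2.
No roots, so no linear factors.
Degree-2 irreducible divisors: test the 21 monic irreducibles of degree 2 over GF(7).
None of them divide g (all give nonzero remainder).
No irreducible factor of degree ≤ 2 exists, so g is irreducible over GF(7).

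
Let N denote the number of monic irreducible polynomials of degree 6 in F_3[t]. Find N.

The number of monic irreducibles of degree 6 over GF(3) is (1/6)·Σ_{d∣6} μ(6/d) 3^d.
Divisors of 6: 1, 2, 3, 6; μ(6/d) for each: 1, -1, -1, 1.
Σ = 3^1 − 3^2 − 3^3 + 3^6 = 696.
N = 696/6 = 116.

116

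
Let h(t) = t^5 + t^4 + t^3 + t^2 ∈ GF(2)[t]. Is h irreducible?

No

Check for roots in GF(2): h(0) = 0 → root; h(1) = 0 → root.
h(0) = 0, so (t) divides h(t); h is reducible.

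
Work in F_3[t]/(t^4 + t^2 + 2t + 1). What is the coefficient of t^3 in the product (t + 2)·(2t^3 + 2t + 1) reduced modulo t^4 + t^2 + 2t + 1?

1

Multiply in F_3[t]: (t + 2)·(2t^3 + 2t + 1) = 2t^4 + t^3 + 2t^2 + 2t + 2.
Reduce using t^4 ≡ 2t^2 + t + 2 (mod t^4 + t^2 + 2t + 1).
Reduced: t^3 + t.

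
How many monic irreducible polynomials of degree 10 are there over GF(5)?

Gauss's count: N_{5}(10) = (1/10) Σ_{d|10} μ(10/d)·5^d.
Divisors of 10: 1, 2, 5, 10; μ(10/d) for each: 1, -1, -1, 1.
Σ = 5^1 − 5^2 − 5^5 + 5^10 = 9762480.
N = 9762480/10 = 976248.

976248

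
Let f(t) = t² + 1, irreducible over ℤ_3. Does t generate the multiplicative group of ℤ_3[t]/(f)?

|GF(3^2)^×| = 3^2 − 1 = 8. Prime factorization: 8 = 2^3.
f is primitive ⇔ t has order 8 in GF(3)[t]/(f), i.e. t^(8/q) ≠ 1 for each prime q | 8.
t^(4) mod f = 1
Since t^(4) = 1, the order of t divides 4 < 8; not primitive.

No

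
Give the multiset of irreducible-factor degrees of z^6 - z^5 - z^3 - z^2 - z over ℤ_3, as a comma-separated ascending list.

1, 1, 1, 3

Write g(z) = z^6 - z^5 - z^3 - z^2 - z.
Roots in ℤ_3: g(0) = 0 → root; g(1) = 0 → root; g(2) = 0 → root.
Linear factors from roots: (z), (z - 1), (z + 1).
Complete factorization: g(z) = (z)·(z + 1)·(z - 1)·(z^3 - z^2 + z + 1).
Factor degrees with multiplicity: 1 + 1 + 1 + 3 = 6.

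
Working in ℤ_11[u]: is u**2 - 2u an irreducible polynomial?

Write g(u) = u**2 - 2u.
Check each element of ℤ_11 for a root: g(0)=0, g(1)=10, g(2)=0, g(3)=3, g(4)=8, g(5)=4, g(6)=2, g(7)=2, g(8)=4, g(9)=8, g(10)=3.
g(0) = 0, so (u) divides g(u); g is reducible.

No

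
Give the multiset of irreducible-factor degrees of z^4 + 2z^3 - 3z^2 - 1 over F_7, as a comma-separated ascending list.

4

Write h(z) = z^4 + 2z^3 - 3z^2 - 1.
Complete factorization: h(z) = (z^4 + 2z^3 - 3z^2 - 1).
Factor degrees with multiplicity: 4 = 4.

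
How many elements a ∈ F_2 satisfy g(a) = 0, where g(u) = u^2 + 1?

Evaluate at each of the 2 elements of F_2:
g(0) = 1; g(1) = 0 → root.
Roots: {1}.

1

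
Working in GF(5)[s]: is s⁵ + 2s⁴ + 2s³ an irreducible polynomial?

Write m(s) = s⁵ + 2s⁴ + 2s³.
Check for roots in GF(5): m(0) = 0 → root; m(1) = 0 → root; m(2) = 0 → root; m(3) = 4; m(4) = 4.
m(0) = 0, so (s) divides m(s); m is reducible.

No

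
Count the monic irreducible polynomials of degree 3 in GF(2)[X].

x^(2^3) − x is the product of all monic irreducibles of degree dividing 3; Möbius inversion gives N = (1/3) Σ μ(3/d)·2^d.
Divisors of 3: 1, 3; μ(3/d) for each: -1, 1.
Σ = − 2^1 + 2^3 = 6.
N = 6/3 = 2.

2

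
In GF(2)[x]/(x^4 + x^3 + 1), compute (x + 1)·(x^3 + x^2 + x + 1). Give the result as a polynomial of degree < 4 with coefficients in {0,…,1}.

Multiply in GF(2)[x]: (x + 1)·(x^3 + x^2 + x + 1) = x^4 + 1.
Reduce using x^4 ≡ x^3 + 1 (mod x^4 + x^3 + 1).
Reduced: x^3.

x^3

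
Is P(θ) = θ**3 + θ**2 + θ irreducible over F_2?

Check for roots in F_2: P(0) = 0 → root; P(1) = 1.
P(0) = 0, so (θ) divides P(θ); P is reducible.

No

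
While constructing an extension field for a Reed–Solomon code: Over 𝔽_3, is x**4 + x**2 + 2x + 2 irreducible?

Write m(x) = x**4 + x**2 + 2x + 2.
Check for roots in 𝔽_3: m(0) = 2; m(1) = 0 → root; m(2) = 2.
m(1) = 0, so (x − 1) divides m(x); m is reducible.

No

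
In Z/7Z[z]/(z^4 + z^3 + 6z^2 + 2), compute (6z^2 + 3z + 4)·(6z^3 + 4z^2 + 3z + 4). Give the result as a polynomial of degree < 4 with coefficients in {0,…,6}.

Multiply in Z/7Z[z]: (6z^2 + 3z + 4)·(6z^3 + 4z^2 + 3z + 4) = z^5 + 5z^3 + 3z + 2.
Reduce using z^4 ≡ 6z^3 + z^2 + 5 (mod z^4 + z^3 + 6z^2 + 2).
Reduced: 6z^2 + z + 4.

6z^2 + z + 4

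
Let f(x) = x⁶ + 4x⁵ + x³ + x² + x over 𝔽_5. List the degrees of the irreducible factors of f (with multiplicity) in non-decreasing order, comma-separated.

Roots in 𝔽_5: f(0) = 0 → root; f(1) = 3; f(2) = 1; f(3) = 0 → root; f(4) = 1.
Linear factors from roots: (x), (x + 2).
Complete factorization: f(x) = (x)·(x + 2)·(x² + 2)·(x² + 2x + 4).
Factor degrees with multiplicity: 1 + 1 + 2 + 2 = 6.

1, 1, 2, 2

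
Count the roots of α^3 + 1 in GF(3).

1

Write h(α) = α^3 + 1.
Evaluate at each of the 3 elements of GF(3):
h(0) = 1; h(1) = 2; h(2) = 0 → root.
Roots: {2}.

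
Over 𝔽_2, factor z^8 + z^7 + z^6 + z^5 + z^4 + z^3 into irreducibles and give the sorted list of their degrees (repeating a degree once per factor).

Write h(z) = z^8 + z^7 + z^6 + z^5 + z^4 + z^3.
Roots in 𝔽_2: h(0) = 0 → root; h(1) = 0 → root.
Linear factors from roots: (z), (z + 1).
Complete factorization: h(z) = (z + 1)·(z)^3·(z^2 + z + 1)^2.
Factor degrees with multiplicity: 1 + 1 + 1 + 1 + 2 + 2 = 8.

1, 1, 1, 1, 2, 2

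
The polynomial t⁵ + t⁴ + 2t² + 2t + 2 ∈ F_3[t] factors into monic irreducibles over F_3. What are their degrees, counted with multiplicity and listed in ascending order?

2, 3

Write h(t) = t⁵ + t⁴ + 2t² + 2t + 2.
Roots in F_3: h(0) = 2; h(1) = 2; h(2) = 2.
Complete factorization: h(t) = (t² + 2t + 2)·(t³ + 2t² + 1).
Factor degrees with multiplicity: 2 + 3 = 5.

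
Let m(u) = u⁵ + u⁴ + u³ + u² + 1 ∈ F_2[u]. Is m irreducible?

Check for roots in F_2: m(0) = 1; m(1) = 1.
No roots, so no linear factors.
Monic irreducibles of degree 2 over GF(2): u² + u + 1.
None of them divide m (all give nonzero remainder).
No irreducible factor of degree ≤ 2 exists, so m is irreducible over GF(2).

Yes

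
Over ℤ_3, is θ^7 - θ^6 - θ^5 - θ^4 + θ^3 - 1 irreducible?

Yes

Write m(θ) = θ^7 - θ^6 - θ^5 - θ^4 + θ^3 - 1.
Check for roots in ℤ_3: m(0) = 2; m(1) = 1; m(2) = 2.
No roots, so no linear factors.
Monic irreducibles of degree 2 over GF(3): θ^2 + 1, θ^2 + θ - 1, θ^2 - θ - 1.
None of them divide m (all give nonzero remainder).
Degree-3 irreducible divisors: test the 8 monic irreducibles of degree 3 over GF(3).
None of them divide m (all give nonzero remainder).
No irreducible factor of degree ≤ 3 exists, so m is irreducible over GF(3).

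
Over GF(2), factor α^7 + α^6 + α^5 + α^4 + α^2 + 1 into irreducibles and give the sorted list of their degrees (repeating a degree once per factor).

1, 1, 2, 3

Write f(α) = α^7 + α^6 + α^5 + α^4 + α^2 + 1.
Roots in GF(2): f(0) = 1; f(1) = 0 → root.
Linear factors from roots: (α + 1).
Complete factorization: f(α) = (α + 1)^2·(α^2 + α + 1)·(α^3 + α + 1).
Factor degrees with multiplicity: 1 + 1 + 2 + 3 = 7.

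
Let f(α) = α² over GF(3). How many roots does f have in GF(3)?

1

Evaluate at each of the 3 elements of GF(3):
f(0) = 0 → root; f(1) = 1; f(2) = 1.
Roots: {0}.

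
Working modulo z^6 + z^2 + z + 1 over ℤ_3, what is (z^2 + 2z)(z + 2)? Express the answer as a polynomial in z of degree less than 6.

z^3 + z^2 + z

Multiply in ℤ_3[z]: (z^2 + 2z)·(z + 2) = z^3 + z^2 + z.
Reduced: z^3 + z^2 + z.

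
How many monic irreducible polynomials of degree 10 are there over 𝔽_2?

x^(2^10) − x is the product of all monic irreducibles of degree dividing 10; Möbius inversion gives N = (1/10) Σ μ(10/d)·2^d.
Divisors of 10: 1, 2, 5, 10; μ(10/d) for each: 1, -1, -1, 1.
Σ = 2^1 − 2^2 − 2^5 + 2^10 = 990.
N = 990/10 = 99.

99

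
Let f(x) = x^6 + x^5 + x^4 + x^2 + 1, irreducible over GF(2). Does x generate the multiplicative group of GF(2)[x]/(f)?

No

|GF(2^6)^×| = 2^6 − 1 = 63. Prime factorization: 63 = 3^2·7.
f is primitive ⇔ x has order 63 in GF(2)[x]/(f), i.e. x^(63/q) ≠ 1 for each prime q | 63.
x^(21) mod f = 1
x^(9) mod f = x^3 + 1.
Since x^(21) = 1, the order of x divides 21 < 63; not primitive.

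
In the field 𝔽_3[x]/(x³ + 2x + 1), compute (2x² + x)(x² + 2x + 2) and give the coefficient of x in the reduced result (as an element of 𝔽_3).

Multiply in 𝔽_3[x]: (2x² + x)·(x² + 2x + 2) = 2x⁴ + 2x³ + 2x.
Reduce using x³ ≡ x + 2 (mod x³ + 2x + 1).
Reduced: 2x² + 2x + 1.

2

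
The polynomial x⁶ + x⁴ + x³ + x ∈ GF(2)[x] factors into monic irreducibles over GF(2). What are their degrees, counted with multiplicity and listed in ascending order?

1, 1, 1, 1, 2

Write f(x) = x⁶ + x⁴ + x³ + x.
Roots in GF(2): f(0) = 0 → root; f(1) = 0 → root.
Linear factors from roots: (x), (x + 1).
Complete factorization: f(x) = (x)·(x + 1)^3·(x² + x + 1).
Factor degrees with multiplicity: 1 + 1 + 1 + 1 + 2 = 6.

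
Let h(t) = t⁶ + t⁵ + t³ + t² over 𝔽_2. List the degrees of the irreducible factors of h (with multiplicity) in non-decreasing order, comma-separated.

1, 1, 1, 1, 2

Roots in 𝔽_2: h(0) = 0 → root; h(1) = 0 → root.
Linear factors from roots: (t), (t + 1).
Complete factorization: h(t) = (t)^2·(t + 1)^2·(t² + t + 1).
Factor degrees with multiplicity: 1 + 1 + 1 + 1 + 2 = 6.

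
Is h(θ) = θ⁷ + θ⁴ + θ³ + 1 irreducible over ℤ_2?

Check for roots in ℤ_2: h(0) = 1; h(1) = 0 → root.
h(1) = 0, so (θ − 1) divides h(θ); h is reducible.

No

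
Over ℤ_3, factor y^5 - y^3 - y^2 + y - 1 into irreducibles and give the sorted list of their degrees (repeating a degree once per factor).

1, 2, 2

Write h(y) = y^5 - y^3 - y^2 + y - 1.
Roots in ℤ_3: h(0) = 2; h(1) = 2; h(2) = 0 → root.
Linear factors from roots: (y + 1).
Complete factorization: h(y) = (y + 1)·(y^2 + 1)·(y^2 - y - 1).
Factor degrees with multiplicity: 1 + 2 + 2 = 5.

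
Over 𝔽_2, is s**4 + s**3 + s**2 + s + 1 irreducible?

Yes

Write g(s) = s**4 + s**3 + s**2 + s + 1.
Check for roots in 𝔽_2: g(0) = 1; g(1) = 1.
No roots, so no linear factors.
Monic irreducibles of degree 2 over GF(2): s**2 + s + 1.
None of them divide g (all give nonzero remainder).
No irreducible factor of degree ≤ 2 exists, so g is irreducible over GF(2).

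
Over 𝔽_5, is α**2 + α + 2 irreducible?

Write h(α) = α**2 + α + 2.
Check for roots in 𝔽_5: h(0) = 2; h(1) = 4; h(2) = 3; h(3) = 4; h(4) = 2.
No roots. A degree-2 polynomial over a field with no linear factor is irreducible.

Yes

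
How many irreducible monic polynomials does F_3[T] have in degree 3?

8

x^(3^3) − x is the product of all monic irreducibles of degree dividing 3; Möbius inversion gives N = (1/3) Σ μ(3/d)·3^d.
Divisors of 3: 1, 3; μ(3/d) for each: -1, 1.
Σ = − 3^1 + 3^3 = 24.
N = 24/3 = 8.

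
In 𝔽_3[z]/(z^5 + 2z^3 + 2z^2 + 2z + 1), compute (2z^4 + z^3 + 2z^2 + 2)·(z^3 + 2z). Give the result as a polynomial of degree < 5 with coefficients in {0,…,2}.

2z^4 + 2z^3 + z^2 + 2z + 1

Multiply in 𝔽_3[z]: (2z^4 + z^3 + 2z^2 + 2)·(z^3 + 2z) = 2z^7 + z^6 + 2z^4 + z.
Reduce using z^5 ≡ z^3 + z^2 + z + 2 (mod z^5 + 2z^3 + 2z^2 + 2z + 1).
Reduced: 2z^4 + 2z^3 + z^2 + 2z + 1.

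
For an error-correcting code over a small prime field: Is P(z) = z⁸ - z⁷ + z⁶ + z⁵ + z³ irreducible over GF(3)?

Check for roots in GF(3): P(0) = 0 → root; P(1) = 0 → root; P(2) = 1.
P(0) = 0, so (z) divides P(z); P is reducible.

No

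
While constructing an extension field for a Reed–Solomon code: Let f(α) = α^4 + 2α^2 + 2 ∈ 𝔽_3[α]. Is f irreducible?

Yes

Check for roots in 𝔽_3: f(0) = 2; f(1) = 2; f(2) = 2.
No roots, so no linear factors.
Monic irreducibles of degree 2 over GF(3): α^2 + 1, α^2 + α + 2, α^2 + 2α + 2.
None of them divide f (all give nonzero remainder).
No irreducible factor of degree ≤ 2 exists, so f is irreducible over GF(3).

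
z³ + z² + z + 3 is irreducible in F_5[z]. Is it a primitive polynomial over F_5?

Write f(z) = z³ + z² + z + 3.
|GF(5^3)^×| = 5^3 − 1 = 124. Prime factorization: 124 = 2^2·31.
f is primitive ⇔ z has order 124 in GF(5)[z]/(f), i.e. z^(124/q) ≠ 1 for each prime q | 124.
z^(62) mod f = 4.
z^(4) mod f = 3z + 3.
None equal 1, so z has full order 124; f is primitive.

Yes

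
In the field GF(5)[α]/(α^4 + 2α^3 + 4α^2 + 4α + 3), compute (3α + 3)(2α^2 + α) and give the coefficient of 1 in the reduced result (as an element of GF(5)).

0

Multiply in GF(5)[α]: (3α + 3)·(2α^2 + α) = α^3 + 4α^2 + 3α.
Reduced: α^3 + 4α^2 + 3α.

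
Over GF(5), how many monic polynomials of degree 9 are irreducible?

217000

By the necklace-counting formula, N_5(9) = (1/9) Σ_{d|9} μ(9/d)·5^d.
Divisors of 9: 1, 3, 9; μ(9/d) for each: 0, -1, 1.
Σ = − 5^3 + 5^9 = 1953000.
N = 1953000/9 = 217000.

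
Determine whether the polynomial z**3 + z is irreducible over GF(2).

Write f(z) = z**3 + z.
Check for roots in GF(2): f(0) = 0 → root; f(1) = 0 → root.
f(0) = 0, so (z) divides f(z); f is reducible.

No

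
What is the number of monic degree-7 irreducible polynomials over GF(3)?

312

Gauss's count: N_{3}(7) = (1/7) Σ_{d|7} μ(7/d)·3^d.
Divisors of 7: 1, 7; μ(7/d) for each: -1, 1.
Σ = − 3^1 + 3^7 = 2184.
N = 2184/7 = 312.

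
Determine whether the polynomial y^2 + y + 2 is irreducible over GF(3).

Yes

Write m(y) = y^2 + y + 2.
Check for roots in GF(3): m(0) = 2; m(1) = 1; m(2) = 2.
No roots. A degree-2 polynomial over a field with no linear factor is irreducible.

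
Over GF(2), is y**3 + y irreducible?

No

Write h(y) = y**3 + y.
Check for roots in GF(2): h(0) = 0 → root; h(1) = 0 → root.
h(0) = 0, so (y) divides h(y); h is reducible.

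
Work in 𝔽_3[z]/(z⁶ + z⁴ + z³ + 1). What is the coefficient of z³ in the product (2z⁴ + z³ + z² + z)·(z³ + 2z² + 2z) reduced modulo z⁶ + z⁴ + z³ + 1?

2

Multiply in 𝔽_3[z]: (2z⁴ + z³ + z² + z)·(z³ + 2z² + 2z) = 2z⁷ + 2z⁶ + z⁵ + 2z⁴ + z³ + 2z².
Reduce using z⁶ ≡ 2z⁴ + 2z³ + 2 (mod z⁶ + z⁴ + z³ + 1).
Reduced: 2z⁵ + z⁴ + 2z³ + 2z² + z + 1.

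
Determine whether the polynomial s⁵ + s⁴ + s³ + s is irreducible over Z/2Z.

No

Write f(s) = s⁵ + s⁴ + s³ + s.
Check for roots in Z/2Z: f(0) = 0 → root; f(1) = 0 → root.
f(0) = 0, so (s) divides f(s); f is reducible.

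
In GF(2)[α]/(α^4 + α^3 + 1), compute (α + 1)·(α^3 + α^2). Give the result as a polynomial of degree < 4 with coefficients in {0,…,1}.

Multiply in GF(2)[α]: (α + 1)·(α^3 + α^2) = α^4 + α^2.
Reduce using α^4 ≡ α^3 + 1 (mod α^4 + α^3 + 1).
Reduced: α^3 + α^2 + 1.

α^3 + α^2 + 1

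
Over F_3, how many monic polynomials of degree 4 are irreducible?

18

The number of monic irreducibles of degree 4 over GF(3) is (1/4)·Σ_{d∣4} μ(4/d) 3^d.
Divisors of 4: 1, 2, 4; μ(4/d) for each: 0, -1, 1.
Σ = − 3^2 + 3^4 = 72.
N = 72/4 = 18.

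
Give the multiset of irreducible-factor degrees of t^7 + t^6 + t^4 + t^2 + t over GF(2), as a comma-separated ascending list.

Write g(t) = t^7 + t^6 + t^4 + t^2 + t.
Roots in GF(2): g(0) = 0 → root; g(1) = 1.
Linear factors from roots: (t).
Complete factorization: g(t) = (t)·(t^2 + t + 1)^3.
Factor degrees with multiplicity: 1 + 2 + 2 + 2 = 7.

1, 2, 2, 2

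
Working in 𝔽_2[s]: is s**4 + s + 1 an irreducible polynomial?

Yes

Write f(s) = s**4 + s + 1.
Check for roots in 𝔽_2: f(0) = 1; f(1) = 1.
No roots, so no linear factors.
Monic irreducibles of degree 2 over GF(2): s**2 + s + 1.
None of them divide f (all give nonzero remainder).
No irreducible factor of degree ≤ 2 exists, so f is irreducible over GF(2).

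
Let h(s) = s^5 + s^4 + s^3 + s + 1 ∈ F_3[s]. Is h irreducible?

Yes

Check for roots in F_3: h(0) = 1; h(1) = 2; h(2) = 2.
No roots, so no linear factors.
Monic irreducibles of degree 2 over GF(3): s^2 + 1, s^2 + s - 1, s^2 - s - 1.
None of them divide h (all give nonzero remainder).
No irreducible factor of degree ≤ 2 exists, so h is irreducible over GF(3).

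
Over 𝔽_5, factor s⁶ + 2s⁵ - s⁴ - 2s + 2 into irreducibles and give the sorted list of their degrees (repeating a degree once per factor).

Write g(s) = s⁶ + 2s⁵ - s⁴ - 2s + 2.
Roots in 𝔽_5: g(0) = 2; g(1) = 2; g(2) = 0 → root; g(3) = 0 → root; g(4) = 2.
Linear factors from roots: (s - 2), (s + 2).
Complete factorization: g(s) = (s + 2)·(s - 2)·(s⁴ + 2s³ - 2s² - 2s + 2).
Factor degrees with multiplicity: 1 + 1 + 4 = 6.

1, 1, 4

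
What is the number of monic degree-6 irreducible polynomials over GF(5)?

By the necklace-counting formula, N_5(6) = (1/6) Σ_{d|6} μ(6/d)·5^d.
Divisors of 6: 1, 2, 3, 6; μ(6/d) for each: 1, -1, -1, 1.
Σ = 5^1 − 5^2 − 5^3 + 5^6 = 15480.
N = 15480/6 = 2580.

2580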